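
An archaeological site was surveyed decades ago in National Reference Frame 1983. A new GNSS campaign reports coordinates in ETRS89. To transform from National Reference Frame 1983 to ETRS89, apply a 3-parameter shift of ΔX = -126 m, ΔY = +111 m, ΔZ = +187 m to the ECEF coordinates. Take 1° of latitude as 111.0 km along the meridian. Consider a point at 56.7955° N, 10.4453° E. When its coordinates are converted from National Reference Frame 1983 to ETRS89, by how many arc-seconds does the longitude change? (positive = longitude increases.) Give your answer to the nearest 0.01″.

sin φ = 0.836721, cos φ = 0.547629, sin λ = 0.181297, cos λ = 0.983428.
East component: ΔE = −sin λ·ΔX + cos λ·ΔY = −(0.181297)(-126) + (0.983428)(111) = 132.00 m.
1° of latitude spans 111000 m; at latitude φ, 1° of longitude spans that × cos φ = 60786.8 m, so Δλ = 132.00 / 60786.8 × 3600 = 7.818″.

Δλ = 7.82″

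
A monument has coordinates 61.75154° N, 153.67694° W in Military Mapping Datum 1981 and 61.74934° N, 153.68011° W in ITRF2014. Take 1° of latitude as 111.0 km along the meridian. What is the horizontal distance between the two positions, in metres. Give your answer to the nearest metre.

296 m

Δφ = 61.74934° − 61.75154° = -0.00220°; Δλ = -153.68011° − -153.67694° = -0.00317°.
ΔN = Δφ × 111000 = -244.2 m; ΔE = Δλ × 111000 × cos(61.75154°) = -0.00317 × 111000 × 0.473296 = -166.5 m.
Distance = √(ΔE² + ΔN²) = √((-166.5)² + (-244.2)²) = 295.6 m.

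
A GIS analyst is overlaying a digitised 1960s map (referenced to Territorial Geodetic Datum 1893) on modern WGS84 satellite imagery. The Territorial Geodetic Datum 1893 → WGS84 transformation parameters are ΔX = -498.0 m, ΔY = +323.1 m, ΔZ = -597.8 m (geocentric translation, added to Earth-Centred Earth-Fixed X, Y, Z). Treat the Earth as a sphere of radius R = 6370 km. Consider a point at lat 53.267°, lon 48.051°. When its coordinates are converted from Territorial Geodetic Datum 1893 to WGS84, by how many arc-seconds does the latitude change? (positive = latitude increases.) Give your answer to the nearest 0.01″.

Δφ = -9.17″

sin φ = 0.801431, cos φ = 0.598087, sin λ = 0.743740, cos λ = 0.668469.
North component: ΔN = −sin φ cos λ·ΔX − sin φ sin λ·ΔY + cos φ·ΔZ = −(0.801431)(0.668469)(-498.0) − (0.801431)(0.743740)(323.1) + (0.598087)(-597.8) = -283.33 m.
1° of latitude spans πR/180 = 111177 m, so Δφ = -283.33 / 111177 × 3600 = -9.174″.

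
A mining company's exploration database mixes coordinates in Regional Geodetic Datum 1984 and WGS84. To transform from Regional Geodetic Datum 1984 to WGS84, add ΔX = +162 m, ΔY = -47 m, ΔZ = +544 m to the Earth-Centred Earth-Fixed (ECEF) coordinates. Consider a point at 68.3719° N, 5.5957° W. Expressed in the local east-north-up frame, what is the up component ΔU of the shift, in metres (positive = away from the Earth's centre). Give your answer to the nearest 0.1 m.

At φ = 68.3719°, λ = -5.5957°: sin φ = 0.929596, cos φ = 0.368581, sin λ = -0.097508, cos λ = 0.995235.
ΔU = cos φ cos λ·ΔX + cos φ sin λ·ΔY + sin φ·ΔZ = (0.368581)(0.995235)(162) + (0.368581)(-0.097508)(-47) + (0.929596)(544) = 566.81 m.

ΔU = 566.8 m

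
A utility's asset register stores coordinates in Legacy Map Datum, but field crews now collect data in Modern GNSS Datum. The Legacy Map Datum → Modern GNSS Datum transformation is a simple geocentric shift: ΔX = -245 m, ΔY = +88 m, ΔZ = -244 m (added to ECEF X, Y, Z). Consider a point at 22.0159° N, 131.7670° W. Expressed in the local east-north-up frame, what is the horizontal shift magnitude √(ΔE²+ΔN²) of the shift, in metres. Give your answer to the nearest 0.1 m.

356.8 m

The local east axis at (φ, λ) is (−sin λ, cos λ, 0), so ΔE = −sin(-131.7670°)·(-245) + cos(-131.7670°)·88 = -241.35 m.
The local north axis is (−sin φ cos λ, −sin φ sin λ, cos φ), giving ΔN = -61.176 + 24.604 − 226.207 = -262.78 m.
Horizontal magnitude = √(ΔE² + ΔN²) = √((-241.35)² + (-262.78)²) = 356.80 m.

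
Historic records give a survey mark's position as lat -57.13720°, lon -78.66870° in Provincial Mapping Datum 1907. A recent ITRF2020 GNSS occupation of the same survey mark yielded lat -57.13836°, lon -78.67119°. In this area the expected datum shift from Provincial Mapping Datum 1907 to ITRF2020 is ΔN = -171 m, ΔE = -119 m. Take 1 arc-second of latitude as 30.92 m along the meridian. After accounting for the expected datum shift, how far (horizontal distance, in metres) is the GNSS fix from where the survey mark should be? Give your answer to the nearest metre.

52 m

Observed coordinate differences: Δφ = -0.00116°, Δλ = -0.00249°.
Converting to metres (1° lat = 111312 m, cos φ = 0.542629): observed ΔN = -129.1 m, observed ΔE = -150.4 m.
Subtracting the expected shift leaves a residual of -129.1 − (-171) = 41.9 m north and -150.4 − (-119) = -31.4 m east.
Residual distance = √(41.9² + (-31.4)²) = 52.3 m.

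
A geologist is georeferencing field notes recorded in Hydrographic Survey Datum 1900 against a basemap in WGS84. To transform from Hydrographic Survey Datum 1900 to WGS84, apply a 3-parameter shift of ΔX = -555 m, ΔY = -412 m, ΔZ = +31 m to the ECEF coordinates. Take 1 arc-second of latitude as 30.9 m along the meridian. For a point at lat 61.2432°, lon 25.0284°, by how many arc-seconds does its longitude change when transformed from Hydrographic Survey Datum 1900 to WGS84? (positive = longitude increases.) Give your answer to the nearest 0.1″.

sin φ = 0.876670, cos φ = 0.481093, sin λ = 0.423067, cos λ = 0.906098.
East component: ΔE = −sin λ·ΔX + cos λ·ΔY = −(0.423067)(-555) + (0.906098)(-412) = -138.51 m.
1° of latitude spans 3600 × 30.90 = 111240 m; at latitude φ, 1° of longitude spans that × cos φ = 53516.8 m, so Δλ = -138.51 / 53516.8 × 3600 = -9.317″.

Δλ = -9.3″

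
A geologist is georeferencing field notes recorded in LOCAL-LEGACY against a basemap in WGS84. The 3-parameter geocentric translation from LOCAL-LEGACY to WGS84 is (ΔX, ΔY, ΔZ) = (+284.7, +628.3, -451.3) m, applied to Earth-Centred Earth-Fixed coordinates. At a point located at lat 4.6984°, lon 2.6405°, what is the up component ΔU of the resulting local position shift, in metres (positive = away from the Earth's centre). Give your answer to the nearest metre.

ΔU = 275 m

The local up (radial) axis is (cos φ cos λ, cos φ sin λ, sin φ), giving ΔU = 283.442 + 28.848 − 36.966 = 275.32 m.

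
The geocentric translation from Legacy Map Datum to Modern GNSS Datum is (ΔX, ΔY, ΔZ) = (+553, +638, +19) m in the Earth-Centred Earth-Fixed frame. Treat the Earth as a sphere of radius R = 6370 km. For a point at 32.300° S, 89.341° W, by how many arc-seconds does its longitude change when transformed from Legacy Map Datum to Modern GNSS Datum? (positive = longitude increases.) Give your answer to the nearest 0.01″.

Δλ = 21.46″

sin φ = -0.534352, cos φ = 0.845262, sin λ = -0.999934, cos λ = 0.011501.
East component: ΔE = −sin λ·ΔX + cos λ·ΔY = −(-0.999934)(553) + (0.011501)(638) = 560.30 m.
1° of latitude spans πR/180 = 111177 m; at latitude φ, 1° of longitude spans that × cos φ = 93974.1 m, so Δλ = 560.30 / 93974.1 × 3600 = 21.464″.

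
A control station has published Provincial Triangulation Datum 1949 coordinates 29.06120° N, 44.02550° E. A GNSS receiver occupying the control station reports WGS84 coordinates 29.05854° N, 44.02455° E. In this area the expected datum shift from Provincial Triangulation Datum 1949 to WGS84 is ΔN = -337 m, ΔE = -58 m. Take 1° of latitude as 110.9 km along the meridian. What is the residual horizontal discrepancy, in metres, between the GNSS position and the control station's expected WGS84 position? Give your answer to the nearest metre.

Observed coordinate differences: Δφ = -0.00266°, Δλ = -0.00095°.
Converting to metres (1° lat = 110900 m, cos φ = 0.874101): observed ΔN = -295.0 m, observed ΔE = -92.1 m.
Subtracting the expected shift leaves a residual of -295.0 − (-337) = 42.0 m north and -92.1 − (-58) = -34.1 m east.
Residual distance = √(42.0² + (-34.1)²) = 54.1 m.

54 m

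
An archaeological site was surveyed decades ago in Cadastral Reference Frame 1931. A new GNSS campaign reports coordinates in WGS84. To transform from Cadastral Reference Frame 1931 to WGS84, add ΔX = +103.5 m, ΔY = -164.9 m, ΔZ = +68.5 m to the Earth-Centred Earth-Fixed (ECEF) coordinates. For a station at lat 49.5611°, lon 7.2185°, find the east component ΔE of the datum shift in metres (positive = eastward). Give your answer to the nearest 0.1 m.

At φ = 49.5611°, λ = 7.2185°: sin φ = 0.761098, cos φ = 0.648637, sin λ = 0.125654, cos λ = 0.992074.
ΔE = −sin λ·ΔX + cos λ·ΔY = −(0.125654)·(103.5) + (0.992074)·(-164.9) = -176.60 m.

ΔE = -176.6 m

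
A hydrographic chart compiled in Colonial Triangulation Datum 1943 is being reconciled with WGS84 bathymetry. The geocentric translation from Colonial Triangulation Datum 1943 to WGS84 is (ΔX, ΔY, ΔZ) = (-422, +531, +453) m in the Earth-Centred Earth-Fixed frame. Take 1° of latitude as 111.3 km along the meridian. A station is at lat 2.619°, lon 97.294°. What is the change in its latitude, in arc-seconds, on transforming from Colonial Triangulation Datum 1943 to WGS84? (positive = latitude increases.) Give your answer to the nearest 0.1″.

Δφ = 13.8″

sin φ = 0.045694, cos φ = 0.998955, sin λ = 0.991908, cos λ = -0.126961.
North component: ΔN = −sin φ cos λ·ΔX − sin φ sin λ·ΔY + cos φ·ΔZ = −(0.045694)(-0.126961)(-422) − (0.045694)(0.991908)(531) + (0.998955)(453) = 426.01 m.
1° of latitude spans 111300 m, so Δφ = 426.01 / 111300 × 3600 = 13.779″.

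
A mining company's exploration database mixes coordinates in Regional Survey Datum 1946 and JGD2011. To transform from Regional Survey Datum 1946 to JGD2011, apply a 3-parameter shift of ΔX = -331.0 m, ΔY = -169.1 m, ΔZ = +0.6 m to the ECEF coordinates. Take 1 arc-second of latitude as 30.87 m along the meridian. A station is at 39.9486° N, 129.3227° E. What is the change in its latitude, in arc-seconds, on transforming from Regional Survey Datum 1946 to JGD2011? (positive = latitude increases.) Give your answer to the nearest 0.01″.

sin φ = 0.642100, cos φ = 0.766621, sin λ = 0.773589, cos λ = -0.633687.
North component: ΔN = −sin φ cos λ·ΔX − sin φ sin λ·ΔY + cos φ·ΔZ = −(0.642100)(-0.633687)(-331.0) − (0.642100)(0.773589)(-169.1) + (0.766621)(0.6) = -50.23 m.
1° of latitude spans 3600 × 30.87 = 111132 m, so Δφ = -50.23 / 111132 × 3600 = -1.627″.

Δφ = -1.63″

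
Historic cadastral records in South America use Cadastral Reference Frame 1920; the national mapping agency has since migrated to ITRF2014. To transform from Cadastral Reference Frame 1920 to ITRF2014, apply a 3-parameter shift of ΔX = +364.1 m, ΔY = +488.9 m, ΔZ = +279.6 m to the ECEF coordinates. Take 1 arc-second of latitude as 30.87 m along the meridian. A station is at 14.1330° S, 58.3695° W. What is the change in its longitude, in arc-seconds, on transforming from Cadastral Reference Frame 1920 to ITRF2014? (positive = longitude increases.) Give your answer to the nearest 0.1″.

Δλ = 18.9″

sin φ = -0.244174, cos φ = 0.969732, sin λ = -0.851448, cos λ = 0.524439.
East component: ΔE = −sin λ·ΔX + cos λ·ΔY = −(-0.851448)(364.1) + (0.524439)(488.9) = 566.41 m.
1° of latitude spans 3600 × 30.87 = 111132 m; at latitude φ, 1° of longitude spans that × cos φ = 107768.2 m, so Δλ = 566.41 / 107768.2 × 3600 = 18.921″.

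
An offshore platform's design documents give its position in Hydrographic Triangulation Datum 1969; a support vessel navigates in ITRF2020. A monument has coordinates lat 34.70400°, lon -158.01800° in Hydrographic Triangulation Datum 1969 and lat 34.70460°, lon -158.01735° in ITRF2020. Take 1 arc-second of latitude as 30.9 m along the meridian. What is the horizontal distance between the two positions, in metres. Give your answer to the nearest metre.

89 m

Δφ = 34.70460° − 34.70400° = +0.00060°; Δλ = -158.01735° − -158.01800° = +0.00065°.
1° of latitude = 3600 × 30.90 = 111240 m.
ΔN = Δφ × 111240 = 66.7 m; ΔE = Δλ × 111240 × cos(34.70400°) = +0.00065 × 111240 × 0.822104 = 59.4 m.
Distance = √(ΔE² + ΔN²) = √(59.4² + 66.7²) = 89.4 m.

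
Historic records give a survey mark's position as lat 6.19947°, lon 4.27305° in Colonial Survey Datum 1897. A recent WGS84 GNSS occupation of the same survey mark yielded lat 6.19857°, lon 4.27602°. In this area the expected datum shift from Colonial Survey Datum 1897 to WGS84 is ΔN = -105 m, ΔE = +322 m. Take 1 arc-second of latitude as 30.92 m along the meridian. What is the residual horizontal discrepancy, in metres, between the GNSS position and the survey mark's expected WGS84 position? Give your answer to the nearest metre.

Observed coordinate differences: Δφ = -0.00090°, Δλ = +0.00297°.
Converting to metres (1° lat = 111312 m, cos φ = 0.994152): observed ΔN = -100.2 m, observed ΔE = 328.7 m.
Subtracting the expected shift leaves a residual of -100.2 − (-105) = 4.8 m north and 328.7 − (322) = 6.7 m east.
Residual distance = √(4.8² + 6.7²) = 8.2 m.

8 m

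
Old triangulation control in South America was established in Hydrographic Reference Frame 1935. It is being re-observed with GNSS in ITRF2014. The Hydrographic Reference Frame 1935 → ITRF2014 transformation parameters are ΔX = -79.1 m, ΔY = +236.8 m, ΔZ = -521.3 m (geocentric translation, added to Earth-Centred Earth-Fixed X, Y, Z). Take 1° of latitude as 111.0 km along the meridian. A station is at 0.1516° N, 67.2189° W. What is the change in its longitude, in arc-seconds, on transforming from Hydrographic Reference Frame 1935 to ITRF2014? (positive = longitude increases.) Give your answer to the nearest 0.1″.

Δλ = 0.6″

sin φ = 0.002646, cos φ = 0.999996, sin λ = -0.921991, cos λ = 0.387211.
East component: ΔE = −sin λ·ΔX + cos λ·ΔY = −(-0.921991)(-79.1) + (0.387211)(236.8) = 18.76 m.
1° of latitude spans 111000 m; at latitude φ, 1° of longitude spans that × cos φ = 110999.6 m, so Δλ = 18.76 / 110999.6 × 3600 = 0.609″.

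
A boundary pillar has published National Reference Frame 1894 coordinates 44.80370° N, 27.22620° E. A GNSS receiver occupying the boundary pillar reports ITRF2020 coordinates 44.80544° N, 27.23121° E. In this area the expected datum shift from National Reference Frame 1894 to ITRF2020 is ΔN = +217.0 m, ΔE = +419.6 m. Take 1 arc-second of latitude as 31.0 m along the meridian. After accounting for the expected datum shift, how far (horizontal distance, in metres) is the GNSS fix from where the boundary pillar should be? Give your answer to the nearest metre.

32 m

Observed coordinate differences: Δφ = +0.00174°, Δλ = +0.00501°.
Converting to metres (1° lat = 111600 m, cos φ = 0.709525): observed ΔN = 194.2 m, observed ΔE = 396.7 m.
Subtracting the expected shift leaves a residual of 194.2 − (217.0) = -22.8 m north and 396.7 − (419.6) = -22.9 m east.
Residual distance = √((-22.8)² + (-22.9)²) = 32.3 m.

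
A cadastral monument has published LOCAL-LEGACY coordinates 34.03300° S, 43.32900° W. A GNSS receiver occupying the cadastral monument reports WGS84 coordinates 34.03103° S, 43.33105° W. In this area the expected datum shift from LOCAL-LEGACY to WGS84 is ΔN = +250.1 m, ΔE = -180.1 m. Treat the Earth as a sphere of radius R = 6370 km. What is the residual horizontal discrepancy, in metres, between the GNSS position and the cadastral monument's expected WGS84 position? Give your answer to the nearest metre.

Observed coordinate differences: Δφ = +0.00197°, Δλ = -0.00205°.
Converting to metres (1° lat = 111177 m, cos φ = 0.828715): observed ΔN = 219.0 m, observed ΔE = -188.9 m.
Subtracting the expected shift leaves a residual of 219.0 − (250.1) = -31.1 m north and -188.9 − (-180.1) = -8.8 m east.
Residual distance = √((-31.1)² + (-8.8)²) = 32.3 m.

32 m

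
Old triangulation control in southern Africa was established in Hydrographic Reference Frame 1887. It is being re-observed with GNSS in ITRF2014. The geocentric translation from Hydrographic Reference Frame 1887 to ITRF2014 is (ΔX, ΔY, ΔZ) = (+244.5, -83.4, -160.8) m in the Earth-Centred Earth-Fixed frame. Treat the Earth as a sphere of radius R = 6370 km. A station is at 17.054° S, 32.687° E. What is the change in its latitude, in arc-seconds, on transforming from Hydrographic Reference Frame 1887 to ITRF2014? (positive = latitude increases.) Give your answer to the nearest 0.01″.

Δφ = -3.45″

sin φ = -0.293273, cos φ = 0.956029, sin λ = 0.540049, cos λ = 0.841633.
North component: ΔN = −sin φ cos λ·ΔX − sin φ sin λ·ΔY + cos φ·ΔZ = −(-0.293273)(0.841633)(244.5) − (-0.293273)(0.540049)(-83.4) + (0.956029)(-160.8) = -106.59 m.
1° of latitude spans πR/180 = 111177 m, so Δφ = -106.59 / 111177 × 3600 = -3.451″.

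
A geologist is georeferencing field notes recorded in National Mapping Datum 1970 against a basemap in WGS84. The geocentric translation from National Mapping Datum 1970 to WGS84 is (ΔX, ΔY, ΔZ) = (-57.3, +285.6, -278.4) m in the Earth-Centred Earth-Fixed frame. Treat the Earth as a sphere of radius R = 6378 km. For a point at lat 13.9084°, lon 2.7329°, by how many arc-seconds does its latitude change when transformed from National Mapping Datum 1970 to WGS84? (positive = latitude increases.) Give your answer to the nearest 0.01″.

sin φ = 0.240370, cos φ = 0.970681, sin λ = 0.047680, cos λ = 0.998863.
North component: ΔN = −sin φ cos λ·ΔX − sin φ sin λ·ΔY + cos φ·ΔZ = −(0.240370)(0.998863)(-57.3) − (0.240370)(0.047680)(285.6) + (0.970681)(-278.4) = -259.75 m.
1° of latitude spans πR/180 = 111317 m, so Δφ = -259.75 / 111317 × 3600 = -8.400″.

Δφ = -8.40″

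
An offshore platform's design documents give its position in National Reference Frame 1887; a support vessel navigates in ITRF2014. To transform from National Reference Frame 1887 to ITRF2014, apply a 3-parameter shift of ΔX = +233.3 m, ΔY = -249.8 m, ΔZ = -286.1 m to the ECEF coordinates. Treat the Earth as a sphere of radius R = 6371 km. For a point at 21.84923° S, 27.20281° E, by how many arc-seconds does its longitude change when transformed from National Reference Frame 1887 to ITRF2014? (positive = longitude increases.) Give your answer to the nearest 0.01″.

sin φ = -0.372165, cos φ = 0.928166, sin λ = 0.457142, cos λ = 0.889394.
East component: ΔE = −sin λ·ΔX + cos λ·ΔY = −(0.457142)(233.3) + (0.889394)(-249.8) = -328.82 m.
1° of latitude spans πR/180 = 111195 m; at latitude φ, 1° of longitude spans that × cos φ = 103207.4 m, so Δλ = -328.82 / 103207.4 × 3600 = -11.470″.

Δλ = -11.47″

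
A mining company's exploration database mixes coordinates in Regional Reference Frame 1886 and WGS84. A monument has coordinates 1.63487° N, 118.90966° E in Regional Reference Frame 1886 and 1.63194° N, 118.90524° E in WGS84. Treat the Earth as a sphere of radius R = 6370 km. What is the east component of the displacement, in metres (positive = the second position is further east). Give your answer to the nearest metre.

Δφ = 1.63194° − 1.63487° = -0.00293°; Δλ = 118.90524° − 118.90966° = -0.00442°.
1° along a meridian = πR/180 = 111177 m.
ΔN = Δφ × 111177 = -325.7 m; ΔE = Δλ × 111177 × cos(1.63487°) = -0.00442 × 111177 × 0.999593 = -491.2 m.

ΔE = -491 m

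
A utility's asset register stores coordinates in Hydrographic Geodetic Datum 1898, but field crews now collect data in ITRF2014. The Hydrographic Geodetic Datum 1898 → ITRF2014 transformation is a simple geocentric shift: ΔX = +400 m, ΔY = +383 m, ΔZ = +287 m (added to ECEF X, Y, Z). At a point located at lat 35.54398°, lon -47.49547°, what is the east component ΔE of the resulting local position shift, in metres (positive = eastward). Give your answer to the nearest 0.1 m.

The local east axis at (φ, λ) is (−sin λ, cos λ, 0), so ΔE = −sin(-47.49547°)·400 + cos(-47.49547°)·383 = 553.66 m.

ΔE = 553.7 m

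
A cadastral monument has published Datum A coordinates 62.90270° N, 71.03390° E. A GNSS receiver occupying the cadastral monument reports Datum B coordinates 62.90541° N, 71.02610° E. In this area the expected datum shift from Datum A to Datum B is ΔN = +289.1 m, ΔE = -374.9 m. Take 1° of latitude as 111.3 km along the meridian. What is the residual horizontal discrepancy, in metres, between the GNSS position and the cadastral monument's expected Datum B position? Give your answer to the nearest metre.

24 m

Observed coordinate differences: Δφ = +0.00271°, Δλ = -0.00780°.
Converting to metres (1° lat = 111300 m, cos φ = 0.455503): observed ΔN = 301.6 m, observed ΔE = -395.4 m.
Subtracting the expected shift leaves a residual of 301.6 − (289.1) = 12.5 m north and -395.4 − (-374.9) = -20.5 m east.
Residual distance = √(12.5² + (-20.5)²) = 24.1 m.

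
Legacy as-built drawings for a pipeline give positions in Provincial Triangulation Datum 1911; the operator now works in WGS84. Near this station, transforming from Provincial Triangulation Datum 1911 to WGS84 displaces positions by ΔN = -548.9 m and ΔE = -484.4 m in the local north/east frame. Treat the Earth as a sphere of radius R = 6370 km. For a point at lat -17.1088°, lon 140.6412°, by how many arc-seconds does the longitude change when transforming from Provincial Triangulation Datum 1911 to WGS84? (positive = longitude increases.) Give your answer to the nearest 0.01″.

At latitude -17.1088°, cos φ = 0.955748.
One radian of longitude at latitude φ spans R cos φ, so Δλ = ΔE / (R cos φ) = -484.4 / (6370000 × 0.955748) = -7.9565e-05 rad = -16.411″.

Δλ = -16.41″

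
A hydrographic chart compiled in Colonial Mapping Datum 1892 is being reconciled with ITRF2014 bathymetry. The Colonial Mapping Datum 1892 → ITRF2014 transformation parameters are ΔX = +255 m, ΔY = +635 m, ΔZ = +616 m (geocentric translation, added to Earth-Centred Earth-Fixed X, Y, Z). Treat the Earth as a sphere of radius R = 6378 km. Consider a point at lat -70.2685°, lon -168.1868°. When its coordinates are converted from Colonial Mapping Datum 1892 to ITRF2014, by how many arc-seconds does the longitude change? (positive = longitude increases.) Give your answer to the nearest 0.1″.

sin φ = -0.941285, cos φ = 0.337613, sin λ = -0.204722, cos λ = -0.978820.
East component: ΔE = −sin λ·ΔX + cos λ·ΔY = −(-0.204722)(255) + (-0.978820)(635) = -569.35 m.
1° of latitude spans πR/180 = 111317 m; at latitude φ, 1° of longitude spans that × cos φ = 37582.1 m, so Δλ = -569.35 / 37582.1 × 3600 = -54.538″.

Δλ = -54.5″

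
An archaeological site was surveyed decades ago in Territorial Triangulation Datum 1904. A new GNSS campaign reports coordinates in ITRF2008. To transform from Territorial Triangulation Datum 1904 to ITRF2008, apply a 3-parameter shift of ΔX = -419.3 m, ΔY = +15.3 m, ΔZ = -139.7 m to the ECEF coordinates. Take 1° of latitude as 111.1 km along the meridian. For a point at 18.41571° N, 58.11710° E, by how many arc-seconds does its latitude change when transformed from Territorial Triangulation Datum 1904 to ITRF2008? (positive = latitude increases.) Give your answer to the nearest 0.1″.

sin φ = 0.315909, cos φ = 0.948789, sin λ = 0.849129, cos λ = 0.528185.
North component: ΔN = −sin φ cos λ·ΔX − sin φ sin λ·ΔY + cos φ·ΔZ = −(0.315909)(0.528185)(-419.3) − (0.315909)(0.849129)(15.3) + (0.948789)(-139.7) = -66.69 m.
1° of latitude spans 111100 m, so Δφ = -66.69 / 111100 × 3600 = -2.161″.

Δφ = -2.2″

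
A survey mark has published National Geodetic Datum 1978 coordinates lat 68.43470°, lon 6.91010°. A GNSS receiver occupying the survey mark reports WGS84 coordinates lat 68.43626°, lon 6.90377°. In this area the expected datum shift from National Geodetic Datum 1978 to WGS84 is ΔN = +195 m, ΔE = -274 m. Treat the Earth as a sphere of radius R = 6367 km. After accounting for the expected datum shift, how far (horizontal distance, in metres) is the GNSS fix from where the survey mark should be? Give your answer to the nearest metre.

27 m

Observed coordinate differences: Δφ = +0.00156°, Δλ = -0.00633°.
Converting to metres (1° lat = 111125 m, cos φ = 0.367561): observed ΔN = 173.4 m, observed ΔE = -258.6 m.
Subtracting the expected shift leaves a residual of 173.4 − (195) = -21.6 m north and -258.6 − (-274) = 15.4 m east.
Residual distance = √((-21.6)² + 15.4²) = 26.6 m.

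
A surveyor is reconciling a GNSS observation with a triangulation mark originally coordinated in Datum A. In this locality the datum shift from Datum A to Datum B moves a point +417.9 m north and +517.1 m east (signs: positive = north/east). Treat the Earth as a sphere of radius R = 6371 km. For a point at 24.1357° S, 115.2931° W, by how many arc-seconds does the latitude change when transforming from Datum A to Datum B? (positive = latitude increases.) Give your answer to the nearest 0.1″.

Δφ = 13.5″

On a sphere of radius R, 1 rad of latitude = R, so Δφ = ΔN / R = 417.9 / 6371000 = 6.5594e-05 rad = 13.530″.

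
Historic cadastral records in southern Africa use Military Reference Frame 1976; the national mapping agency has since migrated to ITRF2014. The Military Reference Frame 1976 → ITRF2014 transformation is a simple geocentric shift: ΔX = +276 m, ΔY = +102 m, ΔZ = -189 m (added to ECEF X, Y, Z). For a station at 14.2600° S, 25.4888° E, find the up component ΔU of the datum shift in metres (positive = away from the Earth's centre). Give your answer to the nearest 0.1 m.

ΔU = 330.6 m

The local up (radial) axis is (cos φ cos λ, cos φ sin λ, sin φ), giving ΔU = 241.460 + 42.542 + 46.555 = 330.56 m.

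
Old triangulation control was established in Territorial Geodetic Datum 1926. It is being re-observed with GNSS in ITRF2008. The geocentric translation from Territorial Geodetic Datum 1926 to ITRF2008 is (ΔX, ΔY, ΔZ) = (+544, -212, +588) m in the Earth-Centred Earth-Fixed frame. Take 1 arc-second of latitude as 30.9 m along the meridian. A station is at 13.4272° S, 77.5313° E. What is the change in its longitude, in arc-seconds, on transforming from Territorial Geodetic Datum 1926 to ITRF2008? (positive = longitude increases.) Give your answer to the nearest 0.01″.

Δλ = -19.20″

sin φ = -0.232210, cos φ = 0.972666, sin λ = 0.976414, cos λ = 0.215906.
East component: ΔE = −sin λ·ΔX + cos λ·ΔY = −(0.976414)(544) + (0.215906)(-212) = -576.94 m.
1° of latitude spans 3600 × 30.90 = 111240 m; at latitude φ, 1° of longitude spans that × cos φ = 108199.3 m, so Δλ = -576.94 / 108199.3 × 3600 = -19.196″.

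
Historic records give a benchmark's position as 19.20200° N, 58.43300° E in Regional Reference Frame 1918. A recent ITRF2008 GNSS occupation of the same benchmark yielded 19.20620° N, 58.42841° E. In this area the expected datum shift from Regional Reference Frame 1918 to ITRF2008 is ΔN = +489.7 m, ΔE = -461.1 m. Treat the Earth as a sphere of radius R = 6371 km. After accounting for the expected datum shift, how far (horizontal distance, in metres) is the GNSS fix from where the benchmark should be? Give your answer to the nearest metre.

Observed coordinate differences: Δφ = +0.00420°, Δλ = -0.00459°.
Converting to metres (1° lat = 111195 m, cos φ = 0.944365): observed ΔN = 467.0 m, observed ΔE = -482.0 m.
Subtracting the expected shift leaves a residual of 467.0 − (489.7) = -22.7 m north and -482.0 − (-461.1) = -20.9 m east.
Residual distance = √((-22.7)² + (-20.9)²) = 30.8 m.

31 m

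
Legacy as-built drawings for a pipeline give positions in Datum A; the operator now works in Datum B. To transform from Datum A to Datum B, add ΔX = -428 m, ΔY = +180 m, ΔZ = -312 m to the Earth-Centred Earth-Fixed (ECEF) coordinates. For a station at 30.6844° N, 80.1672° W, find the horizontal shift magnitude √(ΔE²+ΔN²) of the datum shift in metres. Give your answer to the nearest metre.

415 m

At φ = 30.6844°, λ = -80.1672°: sin φ = 0.510309, cos φ = 0.859991, sin λ = -0.985310, cos λ = 0.170774.
ΔE = −sin λ·ΔX + cos λ·ΔY = −(-0.985310)·(-428) + (0.170774)·(180) = -390.97 m.
ΔN = −sin φ cos λ·ΔX − sin φ sin λ·ΔY + cos φ·ΔZ = −(0.510309)(0.170774)(-428) − (0.510309)(-0.985310)(180) + (0.859991)(-312) = -140.51 m.
Horizontal magnitude = √(ΔE² + ΔN²) = √((-390.97)² + (-140.51)²) = 415.46 m.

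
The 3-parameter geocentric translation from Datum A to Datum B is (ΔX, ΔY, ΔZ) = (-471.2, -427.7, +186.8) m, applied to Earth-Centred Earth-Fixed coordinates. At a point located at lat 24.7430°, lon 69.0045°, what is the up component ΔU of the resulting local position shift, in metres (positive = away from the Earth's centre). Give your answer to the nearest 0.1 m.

ΔU = -437.8 m

The local up (radial) axis is (cos φ cos λ, cos φ sin λ, sin φ), giving ΔU = -153.329 − 362.646 + 78.185 = -437.79 m.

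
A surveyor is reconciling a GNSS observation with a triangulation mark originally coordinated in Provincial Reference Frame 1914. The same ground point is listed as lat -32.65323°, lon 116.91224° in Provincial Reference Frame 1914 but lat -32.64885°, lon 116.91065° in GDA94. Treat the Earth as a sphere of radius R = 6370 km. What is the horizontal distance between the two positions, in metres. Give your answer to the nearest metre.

Δφ = -32.64885° − -32.65323° = +0.00438°; Δλ = 116.91065° − 116.91224° = -0.00159°.
1° along a meridian = πR/180 = 111177 m.
ΔN = Δφ × 111177 = 487.0 m; ΔE = Δλ × 111177 × cos(-32.65323°) = -0.00159 × 111177 × 0.841951 = -148.8 m.
Distance = √(ΔE² + ΔN²) = √((-148.8)² + 487.0²) = 509.2 m.

509 m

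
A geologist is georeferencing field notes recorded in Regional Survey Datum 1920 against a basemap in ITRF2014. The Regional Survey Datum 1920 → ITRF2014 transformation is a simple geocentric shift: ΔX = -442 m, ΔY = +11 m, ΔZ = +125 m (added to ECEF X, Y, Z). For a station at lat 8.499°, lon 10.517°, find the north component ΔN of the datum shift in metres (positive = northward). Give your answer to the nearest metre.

ΔN = 188 m

At φ = 8.499°, λ = 10.517°: sin φ = 0.147792, cos φ = 0.989018, sin λ = 0.182527, cos λ = 0.983201.
ΔN = −sin φ cos λ·ΔX − sin φ sin λ·ΔY + cos φ·ΔZ = −(0.147792)(0.983201)(-442) − (0.147792)(0.182527)(11) + (0.989018)(125) = 187.56 m.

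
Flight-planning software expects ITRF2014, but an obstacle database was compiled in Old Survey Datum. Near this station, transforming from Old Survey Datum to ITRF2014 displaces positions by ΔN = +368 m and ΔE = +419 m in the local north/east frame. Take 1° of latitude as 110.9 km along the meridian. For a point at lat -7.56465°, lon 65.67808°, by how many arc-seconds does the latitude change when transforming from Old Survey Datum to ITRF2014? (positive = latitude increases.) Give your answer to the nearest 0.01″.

Δφ = 11.95″

1° of latitude = 110.9 km, so Δφ = 368.0 / 110900 = 0.0033183° = 11.946″.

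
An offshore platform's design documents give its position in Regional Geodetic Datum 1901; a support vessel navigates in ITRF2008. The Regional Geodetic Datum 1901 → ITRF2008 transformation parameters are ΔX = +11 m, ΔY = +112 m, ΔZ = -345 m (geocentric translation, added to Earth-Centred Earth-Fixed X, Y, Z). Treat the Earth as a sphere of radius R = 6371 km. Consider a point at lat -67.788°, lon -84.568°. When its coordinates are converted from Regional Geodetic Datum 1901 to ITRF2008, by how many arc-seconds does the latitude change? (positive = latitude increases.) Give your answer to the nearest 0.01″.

Δφ = -7.53″

sin φ = -0.925791, cos φ = 0.378035, sin λ = -0.995509, cos λ = 0.094664.
North component: ΔN = −sin φ cos λ·ΔX − sin φ sin λ·ΔY + cos φ·ΔZ = −(-0.925791)(0.094664)(11) − (-0.925791)(-0.995509)(112) + (0.378035)(-345) = -232.68 m.
1° of latitude spans πR/180 = 111195 m, so Δφ = -232.68 / 111195 × 3600 = -7.533″.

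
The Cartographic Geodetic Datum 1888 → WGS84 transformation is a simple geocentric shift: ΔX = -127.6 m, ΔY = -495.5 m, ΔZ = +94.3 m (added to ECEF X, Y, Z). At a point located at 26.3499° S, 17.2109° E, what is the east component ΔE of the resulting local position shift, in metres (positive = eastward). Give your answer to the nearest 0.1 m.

ΔE = -435.6 m

The local east axis at (φ, λ) is (−sin λ, cos λ, 0), so ΔE = −sin(17.2109°)·(-127.6) + cos(17.2109°)·(-495.5) = -435.56 m.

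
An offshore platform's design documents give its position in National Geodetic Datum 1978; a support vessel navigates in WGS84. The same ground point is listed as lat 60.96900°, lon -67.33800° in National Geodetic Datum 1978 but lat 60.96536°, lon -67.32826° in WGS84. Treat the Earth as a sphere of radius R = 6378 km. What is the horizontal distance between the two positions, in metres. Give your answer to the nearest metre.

664 m

Δφ = 60.96536° − 60.96900° = -0.00364°; Δλ = -67.32826° − -67.33800° = +0.00974°.
1° along a meridian = πR/180 = 111317 m.
ΔN = Δφ × 111317 = -405.2 m; ΔE = Δλ × 111317 × cos(60.96900°) = +0.00974 × 111317 × 0.485283 = 526.2 m.
Distance = √(ΔE² + ΔN²) = √(526.2² + (-405.2)²) = 664.1 m.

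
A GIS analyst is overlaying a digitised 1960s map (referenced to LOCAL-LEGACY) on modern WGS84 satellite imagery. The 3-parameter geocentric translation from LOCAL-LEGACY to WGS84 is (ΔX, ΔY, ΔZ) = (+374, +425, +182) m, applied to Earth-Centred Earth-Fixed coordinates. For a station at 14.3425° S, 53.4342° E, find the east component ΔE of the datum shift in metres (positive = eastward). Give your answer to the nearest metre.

ΔE = -47 m

The local east axis at (φ, λ) is (−sin λ, cos λ, 0), so ΔE = −sin(53.4342°)·374 + cos(53.4342°)·425 = -47.19 m.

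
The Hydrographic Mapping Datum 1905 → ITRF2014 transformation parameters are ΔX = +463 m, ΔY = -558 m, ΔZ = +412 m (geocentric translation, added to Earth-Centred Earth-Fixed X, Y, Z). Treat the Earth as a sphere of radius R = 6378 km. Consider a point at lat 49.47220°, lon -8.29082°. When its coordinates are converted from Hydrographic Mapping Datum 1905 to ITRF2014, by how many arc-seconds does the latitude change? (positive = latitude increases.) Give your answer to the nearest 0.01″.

sin φ = 0.760091, cos φ = 0.649817, sin λ = -0.144198, cos λ = 0.989549.
North component: ΔN = −sin φ cos λ·ΔX − sin φ sin λ·ΔY + cos φ·ΔZ = −(0.760091)(0.989549)(463) − (0.760091)(-0.144198)(-558) + (0.649817)(412) = -141.68 m.
1° of latitude spans πR/180 = 111317 m, so Δφ = -141.68 / 111317 × 3600 = -4.582″.

Δφ = -4.58″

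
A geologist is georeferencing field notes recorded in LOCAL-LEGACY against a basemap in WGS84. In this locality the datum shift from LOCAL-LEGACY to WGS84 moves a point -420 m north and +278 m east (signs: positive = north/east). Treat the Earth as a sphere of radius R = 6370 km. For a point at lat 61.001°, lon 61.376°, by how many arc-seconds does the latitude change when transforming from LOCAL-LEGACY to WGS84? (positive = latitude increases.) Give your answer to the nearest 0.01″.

Δφ = -13.60″

On a sphere of radius R, 1 rad of latitude = R, so Δφ = ΔN / R = -420.0 / 6370000 = -6.5934e-05 rad = -13.600″.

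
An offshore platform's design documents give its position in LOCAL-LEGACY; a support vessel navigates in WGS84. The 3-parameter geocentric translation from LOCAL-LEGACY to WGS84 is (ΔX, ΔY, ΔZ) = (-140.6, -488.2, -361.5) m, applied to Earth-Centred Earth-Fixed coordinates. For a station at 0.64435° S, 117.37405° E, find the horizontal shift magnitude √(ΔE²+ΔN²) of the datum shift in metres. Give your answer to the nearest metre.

At φ = -0.64435°, λ = 117.37405°: sin φ = -0.011246, cos φ = 0.999937, sin λ = 0.888024, cos λ = -0.459798.
ΔE = −sin λ·ΔX + cos λ·ΔY = −(0.888024)·(-140.6) + (-0.459798)·(-488.2) = 349.33 m.
ΔN = −sin φ cos λ·ΔX − sin φ sin λ·ΔY + cos φ·ΔZ = −(-0.011246)(-0.459798)(-140.6) − (-0.011246)(0.888024)(-488.2) + (0.999937)(-361.5) = -365.63 m.
Horizontal magnitude = √(ΔE² + ΔN²) = √(349.33² + (-365.63)²) = 505.68 m.

506 m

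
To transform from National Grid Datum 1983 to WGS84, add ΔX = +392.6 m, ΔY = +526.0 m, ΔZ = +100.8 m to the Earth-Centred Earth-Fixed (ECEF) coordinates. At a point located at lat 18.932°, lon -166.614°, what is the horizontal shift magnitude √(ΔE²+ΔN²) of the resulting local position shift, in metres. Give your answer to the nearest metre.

494 m

At φ = 18.932°, λ = -166.614°: sin φ = 0.324446, cos φ = 0.945904, sin λ = -0.231510, cos λ = -0.972832.
ΔE = −sin λ·ΔX + cos λ·ΔY = −(-0.231510)·(392.6) + (-0.972832)·(526.0) = -420.82 m.
ΔN = −sin φ cos λ·ΔX − sin φ sin λ·ΔY + cos φ·ΔZ = −(0.324446)(-0.972832)(392.6) − (0.324446)(-0.231510)(526.0) + (0.945904)(100.8) = 258.77 m.
Horizontal magnitude = √(ΔE² + ΔN²) = √((-420.82)² + 258.77²) = 494.02 m.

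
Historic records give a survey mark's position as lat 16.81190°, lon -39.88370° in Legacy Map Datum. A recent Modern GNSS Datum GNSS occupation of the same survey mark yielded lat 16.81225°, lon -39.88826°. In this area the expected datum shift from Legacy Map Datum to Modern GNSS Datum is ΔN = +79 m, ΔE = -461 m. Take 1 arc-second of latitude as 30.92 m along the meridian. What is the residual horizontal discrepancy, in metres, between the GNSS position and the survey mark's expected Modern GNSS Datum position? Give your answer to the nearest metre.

47 m

Observed coordinate differences: Δφ = +0.00035°, Δλ = -0.00456°.
Converting to metres (1° lat = 111312 m, cos φ = 0.957259): observed ΔN = 39.0 m, observed ΔE = -485.9 m.
Subtracting the expected shift leaves a residual of 39.0 − (79) = -40.0 m north and -485.9 − (-461) = -24.9 m east.
Residual distance = √((-40.0)² + (-24.9)²) = 47.1 m.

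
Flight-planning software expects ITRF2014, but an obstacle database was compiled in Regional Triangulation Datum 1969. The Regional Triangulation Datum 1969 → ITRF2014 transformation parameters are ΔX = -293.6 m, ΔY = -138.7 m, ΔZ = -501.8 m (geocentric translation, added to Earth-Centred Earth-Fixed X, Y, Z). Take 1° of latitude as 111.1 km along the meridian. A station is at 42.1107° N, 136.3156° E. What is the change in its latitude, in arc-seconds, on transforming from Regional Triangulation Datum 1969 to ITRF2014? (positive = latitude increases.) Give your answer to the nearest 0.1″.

Δφ = -14.6″

sin φ = 0.670565, cos φ = 0.741851, sin λ = 0.690686, cos λ = -0.723155.
North component: ΔN = −sin φ cos λ·ΔX − sin φ sin λ·ΔY + cos φ·ΔZ = −(0.670565)(-0.723155)(-293.6) − (0.670565)(0.690686)(-138.7) + (0.741851)(-501.8) = -450.40 m.
1° of latitude spans 111100 m, so Δφ = -450.40 / 111100 × 3600 = -14.594″.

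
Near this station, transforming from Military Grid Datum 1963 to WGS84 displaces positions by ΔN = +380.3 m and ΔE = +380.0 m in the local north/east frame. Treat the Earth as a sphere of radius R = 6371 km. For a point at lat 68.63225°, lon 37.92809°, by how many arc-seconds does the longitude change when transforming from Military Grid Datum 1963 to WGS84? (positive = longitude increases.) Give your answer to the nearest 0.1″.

Δλ = 33.8″

At latitude 68.63225°, cos φ = 0.364353.
One radian of longitude at latitude φ spans R cos φ, so Δλ = ΔE / (R cos φ) = 380.0 / (6371000 × 0.364353) = 1.6370e-04 rad = 33.766″.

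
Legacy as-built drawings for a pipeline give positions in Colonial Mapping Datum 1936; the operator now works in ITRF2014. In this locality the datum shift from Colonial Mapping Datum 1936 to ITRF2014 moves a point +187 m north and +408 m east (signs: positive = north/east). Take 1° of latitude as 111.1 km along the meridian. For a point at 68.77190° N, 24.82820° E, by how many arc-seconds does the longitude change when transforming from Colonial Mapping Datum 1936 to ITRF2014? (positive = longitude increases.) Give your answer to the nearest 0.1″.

At latitude 68.77190°, cos φ = 0.362082.
1° of longitude at this latitude = 111.1 × cos φ = 40.23 km, so Δλ = 408.0 / 40227.3 = 0.0101424° = 36.513″.

Δλ = 36.5″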